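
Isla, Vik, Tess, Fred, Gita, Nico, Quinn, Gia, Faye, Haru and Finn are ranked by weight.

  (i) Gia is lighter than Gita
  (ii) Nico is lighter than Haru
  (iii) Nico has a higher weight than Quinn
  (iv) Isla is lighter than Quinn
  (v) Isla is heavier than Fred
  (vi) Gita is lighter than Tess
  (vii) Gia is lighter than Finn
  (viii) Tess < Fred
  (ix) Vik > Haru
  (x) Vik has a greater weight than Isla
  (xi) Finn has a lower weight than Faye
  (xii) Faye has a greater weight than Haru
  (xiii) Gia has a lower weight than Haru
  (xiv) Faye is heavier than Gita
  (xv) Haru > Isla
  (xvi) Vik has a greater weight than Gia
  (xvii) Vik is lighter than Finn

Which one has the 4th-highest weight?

Haru

The consecutive relations fix a unique order: Gia < Gita < Tess < Fred < Isla < Quinn < Nico < Haru < Vik < Finn < Faye.
The 4th largest is Haru.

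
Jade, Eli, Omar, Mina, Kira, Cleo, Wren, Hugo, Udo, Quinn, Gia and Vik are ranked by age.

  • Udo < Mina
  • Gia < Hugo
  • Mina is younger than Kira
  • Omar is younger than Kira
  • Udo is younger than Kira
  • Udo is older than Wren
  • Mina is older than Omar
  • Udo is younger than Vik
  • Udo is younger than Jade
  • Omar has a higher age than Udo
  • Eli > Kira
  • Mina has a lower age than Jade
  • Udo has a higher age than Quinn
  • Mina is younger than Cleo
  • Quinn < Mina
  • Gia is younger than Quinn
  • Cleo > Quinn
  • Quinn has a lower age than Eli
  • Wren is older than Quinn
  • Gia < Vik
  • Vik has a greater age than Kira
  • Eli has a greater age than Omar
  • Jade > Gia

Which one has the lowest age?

Chaining upward from Gia: directly above it, Quinn, Jade, Hugo, Vik; then Wren, Udo, Mina, Eli, Cleo; then Omar, Kira.
That covers every other element, and nothing is given below Gia, so Gia is the lowest age.

Gia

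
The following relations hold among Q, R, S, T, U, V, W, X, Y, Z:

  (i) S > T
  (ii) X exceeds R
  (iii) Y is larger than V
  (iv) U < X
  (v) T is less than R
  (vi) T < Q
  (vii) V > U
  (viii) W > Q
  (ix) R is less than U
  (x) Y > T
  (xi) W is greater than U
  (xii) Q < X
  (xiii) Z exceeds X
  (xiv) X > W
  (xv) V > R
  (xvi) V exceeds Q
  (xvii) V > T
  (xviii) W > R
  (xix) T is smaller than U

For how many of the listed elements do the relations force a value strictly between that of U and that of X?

The relations place U below X. An element lies strictly between them when it is forced above U and also forced below X.
Above U: {V, W, Y, Z}. Below X: {T, R, Q, W}.
Intersection: {W} — 1.

1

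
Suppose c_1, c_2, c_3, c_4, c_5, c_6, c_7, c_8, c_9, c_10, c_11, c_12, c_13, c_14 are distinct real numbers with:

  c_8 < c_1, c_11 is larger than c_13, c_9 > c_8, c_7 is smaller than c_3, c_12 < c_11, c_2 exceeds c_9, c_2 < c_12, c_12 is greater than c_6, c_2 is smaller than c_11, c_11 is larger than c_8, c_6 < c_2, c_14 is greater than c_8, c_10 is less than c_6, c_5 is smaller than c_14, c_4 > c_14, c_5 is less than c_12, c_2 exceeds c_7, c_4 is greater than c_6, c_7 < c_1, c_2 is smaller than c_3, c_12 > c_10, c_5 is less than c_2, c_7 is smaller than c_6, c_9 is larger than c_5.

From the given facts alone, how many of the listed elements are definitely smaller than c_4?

6

Directly below c_4: c_6, c_14.
One step further: c_7, c_5, c_8, c_10 (6 so far).
No other element is forced below c_4 by the given relations, so the count is 6.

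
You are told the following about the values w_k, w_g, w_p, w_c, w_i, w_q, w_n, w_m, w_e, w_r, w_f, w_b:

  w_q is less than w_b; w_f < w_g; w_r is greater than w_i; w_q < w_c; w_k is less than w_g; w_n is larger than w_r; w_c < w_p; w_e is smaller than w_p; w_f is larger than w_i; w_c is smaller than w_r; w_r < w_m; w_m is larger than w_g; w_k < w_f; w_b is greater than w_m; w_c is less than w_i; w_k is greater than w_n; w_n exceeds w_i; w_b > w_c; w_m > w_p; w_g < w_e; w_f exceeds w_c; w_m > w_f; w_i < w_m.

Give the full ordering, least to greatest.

Each adjacent pair is fixed by a given relation: w_q < w_c; w_c < w_i; w_i < w_r; w_r < w_n; w_n < w_k; w_k < w_f; w_f < w_g; w_g < w_e; w_e < w_p; w_p < w_m; w_m < w_b. Chaining them end to end gives the full order.

w_q < w_c < w_i < w_r < w_n < w_k < w_f < w_g < w_e < w_p < w_m < w_b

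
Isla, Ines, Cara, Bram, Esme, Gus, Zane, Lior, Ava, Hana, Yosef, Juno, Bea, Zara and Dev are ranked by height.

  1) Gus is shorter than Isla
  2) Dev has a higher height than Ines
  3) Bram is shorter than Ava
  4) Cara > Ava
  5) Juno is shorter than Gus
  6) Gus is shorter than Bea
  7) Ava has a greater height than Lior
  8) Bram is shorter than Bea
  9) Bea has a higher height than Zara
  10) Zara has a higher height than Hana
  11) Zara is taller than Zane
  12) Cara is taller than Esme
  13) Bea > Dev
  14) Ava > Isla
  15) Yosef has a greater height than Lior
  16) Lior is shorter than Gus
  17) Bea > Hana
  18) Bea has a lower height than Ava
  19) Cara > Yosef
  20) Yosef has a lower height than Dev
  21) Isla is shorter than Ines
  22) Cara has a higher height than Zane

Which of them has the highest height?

Cara

Chaining downward from Cara: directly below it, Yosef, Zane, Ava, Esme; then Lior, Isla, Bram, Bea; then Gus, Hana, Dev, Zara; then Juno, Ines.
That covers every other element, and nothing is given above Cara, so Cara is the highest height.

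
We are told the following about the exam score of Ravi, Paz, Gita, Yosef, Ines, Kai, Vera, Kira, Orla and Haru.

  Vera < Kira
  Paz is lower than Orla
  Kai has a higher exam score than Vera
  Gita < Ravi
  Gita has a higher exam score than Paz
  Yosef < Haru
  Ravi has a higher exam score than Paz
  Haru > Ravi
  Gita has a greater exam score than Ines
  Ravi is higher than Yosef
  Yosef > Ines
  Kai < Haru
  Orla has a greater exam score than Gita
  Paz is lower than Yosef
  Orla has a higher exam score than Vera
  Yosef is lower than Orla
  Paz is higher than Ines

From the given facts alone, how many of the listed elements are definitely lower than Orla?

From Orla the given relations immediately reach Vera, Paz, Yosef, Gita.
From those, Ines — 5 in total.
Nothing else is reachable below Orla; 5 in all.

5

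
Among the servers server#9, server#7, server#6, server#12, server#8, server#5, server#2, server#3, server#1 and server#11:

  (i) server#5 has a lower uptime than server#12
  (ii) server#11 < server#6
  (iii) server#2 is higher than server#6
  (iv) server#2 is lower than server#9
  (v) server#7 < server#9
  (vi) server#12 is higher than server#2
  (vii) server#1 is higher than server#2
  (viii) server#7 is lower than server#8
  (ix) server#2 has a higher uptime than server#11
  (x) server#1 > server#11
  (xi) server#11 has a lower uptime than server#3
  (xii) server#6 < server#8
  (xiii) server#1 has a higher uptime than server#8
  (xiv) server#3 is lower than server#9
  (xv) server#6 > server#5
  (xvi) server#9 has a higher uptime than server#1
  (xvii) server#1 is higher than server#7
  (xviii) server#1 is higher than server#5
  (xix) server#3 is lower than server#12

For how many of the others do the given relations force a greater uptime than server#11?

7

From server#11 the given relations immediately reach server#6, server#3, server#2, server#1.
From those, server#8, server#12, server#9 — 7 in total.
No other element is forced above server#11 by the given relations, so the count is 7.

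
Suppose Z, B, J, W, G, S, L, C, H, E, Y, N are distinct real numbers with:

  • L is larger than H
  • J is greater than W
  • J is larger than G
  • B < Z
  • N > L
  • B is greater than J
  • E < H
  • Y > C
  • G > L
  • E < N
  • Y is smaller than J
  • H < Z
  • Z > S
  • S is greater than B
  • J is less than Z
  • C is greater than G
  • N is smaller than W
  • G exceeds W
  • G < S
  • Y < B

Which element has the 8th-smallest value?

Chaining the given pairs: E < H < L < N < W < G < C < Y < J < B < S < Z.
The 8th smallest is Y.

Y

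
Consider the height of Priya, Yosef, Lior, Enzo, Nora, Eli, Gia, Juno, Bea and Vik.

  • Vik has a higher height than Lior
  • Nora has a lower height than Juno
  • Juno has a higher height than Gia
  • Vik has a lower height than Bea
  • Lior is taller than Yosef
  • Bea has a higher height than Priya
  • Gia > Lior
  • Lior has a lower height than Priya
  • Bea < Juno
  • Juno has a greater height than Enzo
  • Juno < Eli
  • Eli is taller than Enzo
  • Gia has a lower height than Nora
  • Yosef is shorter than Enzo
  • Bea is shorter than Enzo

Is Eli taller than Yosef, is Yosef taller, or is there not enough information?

Link the given pairs in sequence: Yosef < Lior; Lior < Vik; Vik < Bea; Bea < Enzo; Enzo < Eli.
Together: Yosef < Lior < Vik < Bea < Enzo < Eli.
So Eli is taller.

Eli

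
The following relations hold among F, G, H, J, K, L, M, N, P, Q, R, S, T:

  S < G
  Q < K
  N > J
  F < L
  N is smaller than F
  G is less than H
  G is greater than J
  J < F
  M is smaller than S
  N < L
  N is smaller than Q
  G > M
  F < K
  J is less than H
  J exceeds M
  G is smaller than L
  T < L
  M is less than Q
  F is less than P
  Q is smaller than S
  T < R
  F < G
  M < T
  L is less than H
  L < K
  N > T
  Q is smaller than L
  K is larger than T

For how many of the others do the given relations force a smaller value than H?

9

The elements the relations force below H are M, T, J, N, Q, S, F, G, L — no chain reaches any other.
That is 9.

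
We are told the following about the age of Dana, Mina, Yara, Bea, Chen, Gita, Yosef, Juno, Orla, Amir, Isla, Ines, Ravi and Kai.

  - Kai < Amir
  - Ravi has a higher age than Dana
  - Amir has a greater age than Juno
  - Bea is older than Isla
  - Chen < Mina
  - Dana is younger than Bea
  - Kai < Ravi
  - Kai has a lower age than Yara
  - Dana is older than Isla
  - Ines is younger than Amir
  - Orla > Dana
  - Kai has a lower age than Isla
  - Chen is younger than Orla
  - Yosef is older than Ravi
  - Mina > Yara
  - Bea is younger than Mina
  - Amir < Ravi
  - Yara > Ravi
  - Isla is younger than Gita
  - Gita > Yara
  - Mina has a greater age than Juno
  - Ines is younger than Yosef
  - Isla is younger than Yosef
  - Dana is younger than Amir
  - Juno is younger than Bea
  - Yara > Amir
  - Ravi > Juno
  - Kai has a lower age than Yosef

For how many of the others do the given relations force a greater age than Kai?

From Kai the given relations immediately reach Isla, Amir, Ravi, Yara, Yosef.
From those, Dana, Gita, Bea, Mina — 9 in total.
From those, Orla — 10 in total.
Nothing else is reachable above Kai; 10 in all.

10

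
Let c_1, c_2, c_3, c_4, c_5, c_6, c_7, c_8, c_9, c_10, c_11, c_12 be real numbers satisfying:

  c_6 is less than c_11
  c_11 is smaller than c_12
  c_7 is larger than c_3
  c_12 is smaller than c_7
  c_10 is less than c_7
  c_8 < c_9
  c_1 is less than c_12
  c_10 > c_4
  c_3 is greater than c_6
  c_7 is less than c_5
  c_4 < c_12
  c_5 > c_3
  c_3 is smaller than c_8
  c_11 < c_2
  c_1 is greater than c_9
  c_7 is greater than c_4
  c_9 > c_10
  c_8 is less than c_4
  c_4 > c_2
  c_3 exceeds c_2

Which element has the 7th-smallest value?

Piecing the relations together gives one ordering: c_6 < c_11 < c_2 < c_3 < c_8 < c_4 < c_10 < c_9 < c_1 < c_12 < c_7 < c_5.
Counting 7 from the smallest end gives c_10.

c_10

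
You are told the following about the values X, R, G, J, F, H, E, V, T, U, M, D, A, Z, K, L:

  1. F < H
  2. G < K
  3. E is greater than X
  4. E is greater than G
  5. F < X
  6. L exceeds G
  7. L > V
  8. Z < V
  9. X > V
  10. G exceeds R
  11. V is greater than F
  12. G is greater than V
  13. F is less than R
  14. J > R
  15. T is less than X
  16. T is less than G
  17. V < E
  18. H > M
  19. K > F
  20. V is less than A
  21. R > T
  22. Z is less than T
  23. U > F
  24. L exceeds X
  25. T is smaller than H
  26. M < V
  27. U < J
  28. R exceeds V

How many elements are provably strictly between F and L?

Chaining upward from F reaches: V, H, R, G, U, A, X, K, E, J.
Chaining downward from L reaches: M, Z, T, V, R, G, X.
Strictly between F and L are those in both lists: V, R, G, X — 4 elements.

4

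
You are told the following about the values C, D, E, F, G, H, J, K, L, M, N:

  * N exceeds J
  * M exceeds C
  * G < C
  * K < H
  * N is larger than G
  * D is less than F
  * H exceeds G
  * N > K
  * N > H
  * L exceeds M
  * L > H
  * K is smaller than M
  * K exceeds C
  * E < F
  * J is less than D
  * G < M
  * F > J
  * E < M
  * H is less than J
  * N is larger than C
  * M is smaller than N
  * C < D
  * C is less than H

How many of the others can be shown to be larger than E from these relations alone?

4

From E the given relations immediately reach M, F.
From those, L, N — 4 in total.
No other element is forced above E by the given relations, so the count is 4.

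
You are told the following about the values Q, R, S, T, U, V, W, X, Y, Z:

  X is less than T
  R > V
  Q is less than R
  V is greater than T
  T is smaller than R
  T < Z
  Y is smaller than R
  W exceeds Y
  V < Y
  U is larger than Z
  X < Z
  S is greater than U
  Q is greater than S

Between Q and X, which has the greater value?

Q

X < T and T < Z give X < Z.
With Z < U: X < T < Z < U.
Then U < S extends the chain to S.
With S < Q: X < T < Z < U < S < Q.
So X < Q; Q is the larger of the two.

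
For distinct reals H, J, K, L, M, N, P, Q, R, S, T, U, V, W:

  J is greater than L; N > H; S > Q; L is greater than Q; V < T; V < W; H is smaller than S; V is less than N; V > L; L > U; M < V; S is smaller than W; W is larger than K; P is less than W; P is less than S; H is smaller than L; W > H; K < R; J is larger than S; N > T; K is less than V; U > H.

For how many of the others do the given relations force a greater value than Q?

7

From Q the given relations immediately reach L, S.
From those, V, W, J — 5 in total.
From those, T, N — 7 in total.
Nothing else is reachable above Q; 7 in all.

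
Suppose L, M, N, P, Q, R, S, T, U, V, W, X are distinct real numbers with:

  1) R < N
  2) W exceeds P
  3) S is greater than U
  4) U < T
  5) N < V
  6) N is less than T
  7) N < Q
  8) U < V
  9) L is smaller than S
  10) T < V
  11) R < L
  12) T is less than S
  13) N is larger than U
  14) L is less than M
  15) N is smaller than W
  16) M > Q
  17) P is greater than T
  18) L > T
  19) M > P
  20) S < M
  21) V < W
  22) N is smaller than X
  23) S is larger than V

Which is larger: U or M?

Link the given pairs in sequence: U < N; N < T; T < V; V < S; S < M.
Chaining these gives U < N < T < V < S < M.
So U < M; M is the larger of the two.

M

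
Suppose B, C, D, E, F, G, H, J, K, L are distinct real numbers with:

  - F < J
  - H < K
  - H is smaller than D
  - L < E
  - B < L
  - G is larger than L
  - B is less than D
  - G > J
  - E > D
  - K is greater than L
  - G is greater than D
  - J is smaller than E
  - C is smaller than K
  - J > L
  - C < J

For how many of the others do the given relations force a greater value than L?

4

Directly above L: J, G, E, K.
No other element is forced above L by the given relations, so the count is 4.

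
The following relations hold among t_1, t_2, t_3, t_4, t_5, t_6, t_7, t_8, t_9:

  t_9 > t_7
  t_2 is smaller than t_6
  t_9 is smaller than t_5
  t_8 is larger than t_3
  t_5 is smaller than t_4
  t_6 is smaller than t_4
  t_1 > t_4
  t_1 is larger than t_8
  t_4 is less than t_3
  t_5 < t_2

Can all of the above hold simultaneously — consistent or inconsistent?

consistent

Every relation is compatible with t_7 < t_9 < t_5 < t_2 < t_6 < t_4 < t_3 < t_8 < t_1; the set is consistent.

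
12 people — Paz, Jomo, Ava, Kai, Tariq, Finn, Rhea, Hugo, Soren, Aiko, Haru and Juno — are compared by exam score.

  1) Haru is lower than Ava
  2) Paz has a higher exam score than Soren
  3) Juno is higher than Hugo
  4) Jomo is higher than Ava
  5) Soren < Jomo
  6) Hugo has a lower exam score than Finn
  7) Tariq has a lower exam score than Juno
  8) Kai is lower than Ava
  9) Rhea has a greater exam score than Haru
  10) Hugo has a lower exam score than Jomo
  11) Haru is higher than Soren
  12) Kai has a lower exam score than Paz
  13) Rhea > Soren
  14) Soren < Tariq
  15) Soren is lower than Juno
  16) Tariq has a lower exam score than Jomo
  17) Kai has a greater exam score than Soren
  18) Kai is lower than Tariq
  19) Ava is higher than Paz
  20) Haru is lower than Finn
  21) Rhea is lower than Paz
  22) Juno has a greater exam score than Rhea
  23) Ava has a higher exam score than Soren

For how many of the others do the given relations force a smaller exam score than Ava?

5

From Ava the given relations immediately reach Soren, Kai, Haru, Paz.
From those, Rhea — 5 in total.
No other element is forced below Ava by the given relations, so the count is 5.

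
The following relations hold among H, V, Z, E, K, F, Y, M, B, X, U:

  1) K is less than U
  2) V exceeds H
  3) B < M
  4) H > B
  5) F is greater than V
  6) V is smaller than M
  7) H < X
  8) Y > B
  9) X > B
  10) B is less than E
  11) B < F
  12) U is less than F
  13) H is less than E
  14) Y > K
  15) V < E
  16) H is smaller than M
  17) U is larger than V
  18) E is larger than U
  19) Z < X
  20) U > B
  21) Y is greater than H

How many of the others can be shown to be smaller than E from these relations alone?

5

From E the given relations immediately reach B, H, V, U.
From those, K — 5 in total.
No other element is forced below E by the given relations, so the count is 5.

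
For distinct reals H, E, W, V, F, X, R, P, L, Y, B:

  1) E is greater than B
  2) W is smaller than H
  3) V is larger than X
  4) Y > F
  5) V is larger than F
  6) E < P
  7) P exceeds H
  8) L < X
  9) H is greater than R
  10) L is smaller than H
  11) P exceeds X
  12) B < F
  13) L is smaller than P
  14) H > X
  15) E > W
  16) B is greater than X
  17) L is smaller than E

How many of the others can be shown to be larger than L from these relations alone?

The elements the relations force above L are X, B, F, E, V, Y, H, P — no chain reaches any other.
That is 8.

8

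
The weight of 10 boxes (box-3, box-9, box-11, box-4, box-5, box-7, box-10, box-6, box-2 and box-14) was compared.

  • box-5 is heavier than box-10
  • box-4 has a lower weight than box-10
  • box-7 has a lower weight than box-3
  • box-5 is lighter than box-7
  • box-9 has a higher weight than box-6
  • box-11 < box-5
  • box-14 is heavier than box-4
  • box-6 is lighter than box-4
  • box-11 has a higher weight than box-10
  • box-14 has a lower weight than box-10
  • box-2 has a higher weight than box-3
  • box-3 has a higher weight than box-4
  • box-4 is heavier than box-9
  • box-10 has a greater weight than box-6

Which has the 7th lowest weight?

box-5

The consecutive relations fix a unique order: box-6 < box-9 < box-4 < box-14 < box-10 < box-11 < box-5 < box-7 < box-3 < box-2.
The 7th smallest is box-5.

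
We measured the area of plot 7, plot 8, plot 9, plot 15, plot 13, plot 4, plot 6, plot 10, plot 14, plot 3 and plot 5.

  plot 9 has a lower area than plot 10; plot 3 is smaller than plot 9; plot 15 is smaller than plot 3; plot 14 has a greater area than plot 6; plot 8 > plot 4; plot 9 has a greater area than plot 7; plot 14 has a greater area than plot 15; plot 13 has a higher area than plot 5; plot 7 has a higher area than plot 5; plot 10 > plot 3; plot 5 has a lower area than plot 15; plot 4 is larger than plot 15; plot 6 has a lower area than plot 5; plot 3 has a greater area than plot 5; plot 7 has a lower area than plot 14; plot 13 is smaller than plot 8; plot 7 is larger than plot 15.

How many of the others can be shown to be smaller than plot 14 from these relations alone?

4

Directly below plot 14: plot 6, plot 15, plot 7.
One step further: plot 5 (4 so far).
Nothing else is reachable below plot 14; 4 in all.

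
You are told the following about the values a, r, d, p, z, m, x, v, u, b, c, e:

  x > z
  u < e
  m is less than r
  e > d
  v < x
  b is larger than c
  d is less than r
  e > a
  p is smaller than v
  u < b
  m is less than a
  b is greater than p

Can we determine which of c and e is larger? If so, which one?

undetermined

Following every chain through c: above c we get b.
e is not reached, and no chain runs the other way from e to c.
So the given relations leave the order of c and e undetermined.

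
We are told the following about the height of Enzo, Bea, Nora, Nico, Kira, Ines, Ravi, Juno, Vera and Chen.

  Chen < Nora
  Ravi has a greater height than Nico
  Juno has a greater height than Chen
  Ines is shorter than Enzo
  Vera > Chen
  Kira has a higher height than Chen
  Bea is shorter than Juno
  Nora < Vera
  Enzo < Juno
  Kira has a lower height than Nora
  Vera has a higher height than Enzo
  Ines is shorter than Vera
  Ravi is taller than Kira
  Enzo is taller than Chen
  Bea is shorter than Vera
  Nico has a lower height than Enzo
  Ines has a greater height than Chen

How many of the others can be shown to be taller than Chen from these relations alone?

7

From Chen the given relations immediately reach Kira, Ines, Nora, Enzo, Juno, Vera.
From those, Ravi — 7 in total.
No other element is forced above Chen by the given relations, so the count is 7.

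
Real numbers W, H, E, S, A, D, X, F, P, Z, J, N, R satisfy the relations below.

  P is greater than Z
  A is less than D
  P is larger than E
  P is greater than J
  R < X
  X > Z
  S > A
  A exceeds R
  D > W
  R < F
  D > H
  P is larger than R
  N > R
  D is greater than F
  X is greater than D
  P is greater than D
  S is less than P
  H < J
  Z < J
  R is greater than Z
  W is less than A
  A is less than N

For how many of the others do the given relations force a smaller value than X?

Directly below X: Z, R, D.
One step further: W, F, H, A (7 so far).
Nothing else is reachable below X; 7 in all.

7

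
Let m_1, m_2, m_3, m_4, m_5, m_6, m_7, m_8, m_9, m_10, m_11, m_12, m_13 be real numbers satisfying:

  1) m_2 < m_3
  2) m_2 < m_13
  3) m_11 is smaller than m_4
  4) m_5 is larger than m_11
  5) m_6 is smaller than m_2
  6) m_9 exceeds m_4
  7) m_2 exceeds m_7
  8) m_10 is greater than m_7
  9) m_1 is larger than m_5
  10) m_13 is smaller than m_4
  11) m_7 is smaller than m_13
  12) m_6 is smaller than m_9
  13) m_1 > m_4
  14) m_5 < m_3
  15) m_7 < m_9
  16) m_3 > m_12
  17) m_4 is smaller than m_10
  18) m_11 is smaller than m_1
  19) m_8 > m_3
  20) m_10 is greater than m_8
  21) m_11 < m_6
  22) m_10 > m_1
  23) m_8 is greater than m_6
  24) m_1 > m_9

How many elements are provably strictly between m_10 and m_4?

2

The relations place m_4 below m_10. An element lies strictly between them when it is forced above m_4 and also forced below m_10.
Above m_4: {m_9, m_1}. Below m_10: {m_11, m_7, m_6, m_2, m_13, m_12, m_5, m_3, m_9, m_8, m_1}.
Intersection: {m_9, m_1} — 2.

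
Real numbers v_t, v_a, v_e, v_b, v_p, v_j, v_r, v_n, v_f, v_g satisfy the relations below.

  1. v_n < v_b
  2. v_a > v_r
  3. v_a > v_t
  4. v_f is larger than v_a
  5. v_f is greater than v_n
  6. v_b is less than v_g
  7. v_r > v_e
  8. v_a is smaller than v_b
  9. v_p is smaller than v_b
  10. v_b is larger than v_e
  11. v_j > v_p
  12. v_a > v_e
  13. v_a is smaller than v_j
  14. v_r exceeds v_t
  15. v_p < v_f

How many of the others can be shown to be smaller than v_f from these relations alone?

6

Directly below v_f: v_p, v_n, v_a.
One step further: v_t, v_e, v_r (6 so far).
Nothing else is reachable below v_f; 6 in all.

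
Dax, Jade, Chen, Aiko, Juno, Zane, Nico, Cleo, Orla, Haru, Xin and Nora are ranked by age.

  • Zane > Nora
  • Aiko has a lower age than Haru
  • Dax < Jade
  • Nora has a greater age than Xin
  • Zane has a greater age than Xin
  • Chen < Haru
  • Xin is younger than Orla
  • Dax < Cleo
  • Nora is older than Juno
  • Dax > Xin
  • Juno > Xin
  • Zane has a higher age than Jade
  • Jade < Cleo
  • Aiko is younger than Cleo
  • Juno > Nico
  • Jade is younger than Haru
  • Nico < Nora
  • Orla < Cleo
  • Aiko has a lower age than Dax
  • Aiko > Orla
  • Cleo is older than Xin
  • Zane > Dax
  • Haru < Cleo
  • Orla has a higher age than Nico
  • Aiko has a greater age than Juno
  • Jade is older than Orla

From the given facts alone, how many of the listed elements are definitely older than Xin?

9

From Xin the given relations immediately reach Orla, Juno, Nora, Dax, Cleo, Zane.
From those, Aiko, Jade — 8 in total.
From those, Haru — 9 in total.
Nothing else is reachable above Xin; 9 in all.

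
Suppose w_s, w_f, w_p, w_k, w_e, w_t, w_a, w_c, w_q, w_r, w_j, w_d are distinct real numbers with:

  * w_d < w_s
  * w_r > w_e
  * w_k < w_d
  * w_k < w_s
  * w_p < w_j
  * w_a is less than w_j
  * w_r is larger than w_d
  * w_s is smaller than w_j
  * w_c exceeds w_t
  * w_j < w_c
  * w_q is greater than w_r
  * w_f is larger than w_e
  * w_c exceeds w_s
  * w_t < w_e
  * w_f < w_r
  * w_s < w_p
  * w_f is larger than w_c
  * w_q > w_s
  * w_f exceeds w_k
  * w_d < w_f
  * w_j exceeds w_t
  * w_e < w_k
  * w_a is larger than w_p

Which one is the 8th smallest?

w_j

The consecutive relations fix a unique order: w_t < w_e < w_k < w_d < w_s < w_p < w_a < w_j < w_c < w_f < w_r < w_q.
Counting 8 from the smallest end gives w_j.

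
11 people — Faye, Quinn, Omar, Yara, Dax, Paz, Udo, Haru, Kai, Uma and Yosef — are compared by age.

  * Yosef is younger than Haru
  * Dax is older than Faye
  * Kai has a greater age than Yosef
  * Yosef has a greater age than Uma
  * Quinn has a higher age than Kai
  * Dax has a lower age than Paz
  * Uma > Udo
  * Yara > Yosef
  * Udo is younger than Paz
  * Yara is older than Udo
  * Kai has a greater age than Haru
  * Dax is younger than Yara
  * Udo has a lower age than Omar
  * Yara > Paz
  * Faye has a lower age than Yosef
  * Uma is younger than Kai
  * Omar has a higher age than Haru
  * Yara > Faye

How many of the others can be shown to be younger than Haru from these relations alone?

4

Directly below Haru: Yosef.
One step further: Uma, Faye (3 so far).
One step further: Udo (4 so far).
Nothing else is reachable below Haru; 4 in all.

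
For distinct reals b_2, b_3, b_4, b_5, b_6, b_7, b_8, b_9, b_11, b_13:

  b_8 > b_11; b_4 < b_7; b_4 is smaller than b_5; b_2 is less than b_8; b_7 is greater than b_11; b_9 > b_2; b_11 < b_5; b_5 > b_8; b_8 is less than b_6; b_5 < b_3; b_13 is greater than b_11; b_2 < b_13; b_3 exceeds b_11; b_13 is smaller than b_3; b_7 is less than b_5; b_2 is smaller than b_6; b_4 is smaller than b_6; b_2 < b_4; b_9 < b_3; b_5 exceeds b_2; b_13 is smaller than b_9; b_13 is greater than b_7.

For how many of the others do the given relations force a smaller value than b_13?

4

The elements the relations force below b_13 are b_11, b_2, b_4, b_7 — no chain reaches any other.
That is 4.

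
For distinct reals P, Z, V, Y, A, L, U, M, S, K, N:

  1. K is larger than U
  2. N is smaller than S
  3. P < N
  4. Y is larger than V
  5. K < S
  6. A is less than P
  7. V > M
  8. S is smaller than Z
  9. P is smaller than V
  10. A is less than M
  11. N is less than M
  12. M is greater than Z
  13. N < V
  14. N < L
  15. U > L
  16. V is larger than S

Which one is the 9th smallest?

Chaining the given pairs: A < P < N < L < U < K < S < Z < M < V < Y.
The 9th smallest is M.

M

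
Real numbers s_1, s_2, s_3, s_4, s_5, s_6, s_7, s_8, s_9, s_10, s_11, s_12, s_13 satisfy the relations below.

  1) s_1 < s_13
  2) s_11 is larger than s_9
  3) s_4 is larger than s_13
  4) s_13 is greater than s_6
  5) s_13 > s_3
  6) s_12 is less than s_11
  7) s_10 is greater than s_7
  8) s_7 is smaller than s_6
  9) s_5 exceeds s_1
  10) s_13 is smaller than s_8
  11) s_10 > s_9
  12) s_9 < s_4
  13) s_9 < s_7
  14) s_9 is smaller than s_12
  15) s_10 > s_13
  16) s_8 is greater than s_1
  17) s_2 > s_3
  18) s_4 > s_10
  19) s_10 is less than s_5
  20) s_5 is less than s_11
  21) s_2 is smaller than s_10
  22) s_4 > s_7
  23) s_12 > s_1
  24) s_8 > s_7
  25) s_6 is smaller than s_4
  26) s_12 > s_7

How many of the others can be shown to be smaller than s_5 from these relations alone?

The elements the relations force below s_5 are s_1, s_9, s_7, s_6, s_3, s_13, s_2, s_10 — no chain reaches any other.
That is 8.

8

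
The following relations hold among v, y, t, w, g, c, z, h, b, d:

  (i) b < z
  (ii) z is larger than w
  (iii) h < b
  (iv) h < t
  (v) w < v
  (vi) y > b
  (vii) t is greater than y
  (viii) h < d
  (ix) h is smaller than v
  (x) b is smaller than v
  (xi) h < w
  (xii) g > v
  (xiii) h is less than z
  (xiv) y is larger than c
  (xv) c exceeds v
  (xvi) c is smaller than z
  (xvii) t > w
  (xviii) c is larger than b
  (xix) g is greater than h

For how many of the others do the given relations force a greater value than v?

5

From v the given relations immediately reach c, g.
From those, y, z — 4 in total.
From those, t — 5 in total.
No other element is forced above v by the given relations, so the count is 5.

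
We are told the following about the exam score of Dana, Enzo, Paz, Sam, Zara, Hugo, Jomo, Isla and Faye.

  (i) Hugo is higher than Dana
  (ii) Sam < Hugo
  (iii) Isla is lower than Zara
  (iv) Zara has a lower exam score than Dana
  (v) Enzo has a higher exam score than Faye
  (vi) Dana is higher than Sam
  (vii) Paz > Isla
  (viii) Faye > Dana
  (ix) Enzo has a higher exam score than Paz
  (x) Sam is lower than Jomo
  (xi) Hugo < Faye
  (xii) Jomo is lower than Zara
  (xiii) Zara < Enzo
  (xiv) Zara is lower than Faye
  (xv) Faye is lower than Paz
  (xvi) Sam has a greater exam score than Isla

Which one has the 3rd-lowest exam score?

Chaining the given pairs: Isla < Sam < Jomo < Zara < Dana < Hugo < Faye < Paz < Enzo.
The 3rd smallest is Jomo.

Jomo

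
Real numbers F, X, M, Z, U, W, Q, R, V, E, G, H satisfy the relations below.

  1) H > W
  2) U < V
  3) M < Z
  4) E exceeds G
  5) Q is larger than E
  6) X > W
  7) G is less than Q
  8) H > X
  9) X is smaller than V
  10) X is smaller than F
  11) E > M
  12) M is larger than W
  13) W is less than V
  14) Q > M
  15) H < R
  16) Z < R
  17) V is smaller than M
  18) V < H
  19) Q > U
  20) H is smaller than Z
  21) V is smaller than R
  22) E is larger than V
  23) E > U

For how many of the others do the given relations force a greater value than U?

The elements the relations force above U are V, M, H, E, Q, Z, R — no chain reaches any other.
That is 7.

7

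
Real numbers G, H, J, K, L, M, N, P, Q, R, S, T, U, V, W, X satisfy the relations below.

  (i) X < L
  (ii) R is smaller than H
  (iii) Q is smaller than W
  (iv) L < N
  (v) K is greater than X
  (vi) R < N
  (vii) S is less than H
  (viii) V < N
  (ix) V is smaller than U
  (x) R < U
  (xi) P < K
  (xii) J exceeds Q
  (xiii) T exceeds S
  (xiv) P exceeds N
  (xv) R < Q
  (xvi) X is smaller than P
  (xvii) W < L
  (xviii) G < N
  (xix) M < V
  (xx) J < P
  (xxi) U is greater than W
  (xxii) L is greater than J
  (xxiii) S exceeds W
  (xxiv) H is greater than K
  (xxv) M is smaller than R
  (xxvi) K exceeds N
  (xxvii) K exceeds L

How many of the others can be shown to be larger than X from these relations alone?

Directly above X: L, P, K.
One step further: N, H (5 so far).
No other element is forced above X by the given relations, so the count is 5.

5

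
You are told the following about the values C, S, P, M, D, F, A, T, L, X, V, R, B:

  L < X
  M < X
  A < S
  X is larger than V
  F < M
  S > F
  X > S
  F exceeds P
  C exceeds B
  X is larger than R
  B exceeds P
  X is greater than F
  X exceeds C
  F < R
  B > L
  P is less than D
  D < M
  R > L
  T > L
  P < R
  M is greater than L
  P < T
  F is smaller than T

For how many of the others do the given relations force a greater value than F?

From F the given relations immediately reach S, M, R, X, T.
Nothing else is reachable above F; 5 in all.

5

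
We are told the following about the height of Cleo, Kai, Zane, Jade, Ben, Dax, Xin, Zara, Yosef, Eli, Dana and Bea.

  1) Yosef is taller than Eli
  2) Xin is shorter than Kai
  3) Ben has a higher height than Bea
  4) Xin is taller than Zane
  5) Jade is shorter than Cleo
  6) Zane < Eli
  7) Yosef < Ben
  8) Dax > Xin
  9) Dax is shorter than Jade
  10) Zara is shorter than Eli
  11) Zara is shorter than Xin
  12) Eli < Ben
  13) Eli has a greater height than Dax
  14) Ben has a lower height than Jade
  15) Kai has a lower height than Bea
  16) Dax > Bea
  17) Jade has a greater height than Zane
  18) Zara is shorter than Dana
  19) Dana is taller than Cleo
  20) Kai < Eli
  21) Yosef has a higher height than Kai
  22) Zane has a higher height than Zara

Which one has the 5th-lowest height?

Piecing the relations together gives one ordering: Zara < Zane < Xin < Kai < Bea < Dax < Eli < Yosef < Ben < Jade < Cleo < Dana.
Counting 5 from the smallest end gives Bea.

Bea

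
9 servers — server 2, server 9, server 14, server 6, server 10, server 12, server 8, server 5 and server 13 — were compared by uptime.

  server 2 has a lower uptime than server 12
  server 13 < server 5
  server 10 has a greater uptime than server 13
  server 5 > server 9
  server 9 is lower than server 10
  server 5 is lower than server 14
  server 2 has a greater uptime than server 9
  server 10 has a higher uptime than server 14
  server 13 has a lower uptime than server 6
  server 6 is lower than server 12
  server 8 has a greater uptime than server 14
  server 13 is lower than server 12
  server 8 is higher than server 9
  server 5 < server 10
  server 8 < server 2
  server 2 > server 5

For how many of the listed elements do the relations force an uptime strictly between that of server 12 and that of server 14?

2

The relations place server 14 below server 12. An element lies strictly between them when it is forced above server 14 and also forced below server 12.
Above server 14: {server 8, server 10, server 2}. Below server 12: {server 9, server 13, server 5, server 6, server 8, server 2}.
Intersection: {server 8, server 2} — 2.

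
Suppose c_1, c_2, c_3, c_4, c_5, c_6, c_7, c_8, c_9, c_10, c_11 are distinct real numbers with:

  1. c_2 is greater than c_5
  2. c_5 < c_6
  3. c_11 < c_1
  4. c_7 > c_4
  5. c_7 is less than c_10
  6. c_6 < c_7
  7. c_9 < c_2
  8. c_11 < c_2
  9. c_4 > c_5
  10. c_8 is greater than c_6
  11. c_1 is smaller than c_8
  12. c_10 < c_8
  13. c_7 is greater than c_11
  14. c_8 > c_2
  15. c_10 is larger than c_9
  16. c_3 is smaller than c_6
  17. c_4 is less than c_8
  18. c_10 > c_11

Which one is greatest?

c_8

Chaining downward from c_8: directly below it, c_4, c_6, c_2, c_10, c_1; then c_5, c_3, c_9, c_11, c_7.
That covers every other element, and nothing is given above c_8, so c_8 is the greatest.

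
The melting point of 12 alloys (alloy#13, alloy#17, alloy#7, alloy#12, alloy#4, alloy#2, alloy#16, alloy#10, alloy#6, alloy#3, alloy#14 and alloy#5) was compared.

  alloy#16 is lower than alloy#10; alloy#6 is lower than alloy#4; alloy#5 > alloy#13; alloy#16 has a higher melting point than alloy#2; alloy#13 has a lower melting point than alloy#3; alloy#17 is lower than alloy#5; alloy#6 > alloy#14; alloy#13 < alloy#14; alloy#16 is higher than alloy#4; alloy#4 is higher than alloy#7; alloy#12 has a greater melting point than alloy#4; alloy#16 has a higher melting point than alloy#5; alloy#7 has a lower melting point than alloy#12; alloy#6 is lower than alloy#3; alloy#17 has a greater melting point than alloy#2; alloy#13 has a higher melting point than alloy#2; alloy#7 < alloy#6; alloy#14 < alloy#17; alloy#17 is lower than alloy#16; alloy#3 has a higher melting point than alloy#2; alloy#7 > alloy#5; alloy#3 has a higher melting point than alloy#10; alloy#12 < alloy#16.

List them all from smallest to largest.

Each adjacent pair is fixed by a given relation: alloy#2 < alloy#13; alloy#13 < alloy#14; alloy#14 < alloy#17; alloy#17 < alloy#5; alloy#5 < alloy#7; alloy#7 < alloy#6; alloy#6 < alloy#4; alloy#4 < alloy#12; alloy#12 < alloy#16; alloy#16 < alloy#10; alloy#10 < alloy#3. Chaining them end to end gives the full order.

alloy#2 < alloy#13 < alloy#14 < alloy#17 < alloy#5 < alloy#7 < alloy#6 < alloy#4 < alloy#12 < alloy#16 < alloy#10 < alloy#3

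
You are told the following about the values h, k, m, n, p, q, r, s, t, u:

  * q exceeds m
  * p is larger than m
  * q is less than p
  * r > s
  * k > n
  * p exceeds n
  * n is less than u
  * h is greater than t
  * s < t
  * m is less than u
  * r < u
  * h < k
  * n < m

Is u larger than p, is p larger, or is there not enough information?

undetermined

Following every chain through p: below p we get n, m, q.
u is not reached, and no chain runs the other way from u to p.
So the given relations leave the order of p and u undetermined.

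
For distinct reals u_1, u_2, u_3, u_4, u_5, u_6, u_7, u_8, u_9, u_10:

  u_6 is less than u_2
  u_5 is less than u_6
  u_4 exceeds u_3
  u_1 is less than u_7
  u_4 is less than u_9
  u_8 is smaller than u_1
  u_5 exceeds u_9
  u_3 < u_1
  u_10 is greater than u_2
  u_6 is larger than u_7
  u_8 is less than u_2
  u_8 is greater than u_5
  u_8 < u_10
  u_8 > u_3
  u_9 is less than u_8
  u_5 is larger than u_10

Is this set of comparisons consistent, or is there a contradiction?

We have u_10 < u_5 stated directly, yet also u_5 < u_8 < u_1 < u_7 < u_6 < u_2 < u_10 by chaining the others — so u_5 < u_10. Contradiction.

inconsistent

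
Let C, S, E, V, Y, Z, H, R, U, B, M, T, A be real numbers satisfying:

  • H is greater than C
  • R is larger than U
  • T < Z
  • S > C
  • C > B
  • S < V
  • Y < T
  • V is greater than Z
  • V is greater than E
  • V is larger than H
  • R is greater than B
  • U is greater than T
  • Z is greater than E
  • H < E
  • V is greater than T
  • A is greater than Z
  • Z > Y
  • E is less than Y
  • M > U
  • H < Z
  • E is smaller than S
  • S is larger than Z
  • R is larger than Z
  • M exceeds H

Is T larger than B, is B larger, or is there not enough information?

B < C and C < H give B < H.
With H < E: B < C < H < E.
Then E < Y extends the chain to Y.
Then Y < T extends the chain to T.
So T is larger.

T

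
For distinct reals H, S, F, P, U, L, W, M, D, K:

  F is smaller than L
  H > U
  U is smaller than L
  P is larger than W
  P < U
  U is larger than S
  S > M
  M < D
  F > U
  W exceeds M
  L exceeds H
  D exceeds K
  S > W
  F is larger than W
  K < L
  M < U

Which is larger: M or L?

M < W and W < S give M < S.
With S < U: M < W < S < U.
Then U < H extends the chain to H.
With H < L: M < W < S < U < H < L.
So M < L; L is the larger of the two.

L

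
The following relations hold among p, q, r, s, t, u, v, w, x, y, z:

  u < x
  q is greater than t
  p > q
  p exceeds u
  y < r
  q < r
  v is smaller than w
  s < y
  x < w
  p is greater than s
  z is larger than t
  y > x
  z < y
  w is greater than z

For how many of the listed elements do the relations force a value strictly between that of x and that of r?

The relations place x below r. An element lies strictly between them when it is forced above x and also forced below r.
Above x: {y, w}. Below r: {u, t, q, z, s, y}.
Intersection: {y} — 1.

1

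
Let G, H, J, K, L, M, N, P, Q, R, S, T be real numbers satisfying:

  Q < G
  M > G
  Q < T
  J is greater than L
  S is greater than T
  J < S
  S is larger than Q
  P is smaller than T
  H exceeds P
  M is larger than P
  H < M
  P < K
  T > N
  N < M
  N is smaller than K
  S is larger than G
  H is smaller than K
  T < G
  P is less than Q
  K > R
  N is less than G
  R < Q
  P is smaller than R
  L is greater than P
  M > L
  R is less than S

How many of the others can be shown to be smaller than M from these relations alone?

8

The elements the relations force below M are P, N, L, H, R, Q, T, G — no chain reaches any other.
That is 8.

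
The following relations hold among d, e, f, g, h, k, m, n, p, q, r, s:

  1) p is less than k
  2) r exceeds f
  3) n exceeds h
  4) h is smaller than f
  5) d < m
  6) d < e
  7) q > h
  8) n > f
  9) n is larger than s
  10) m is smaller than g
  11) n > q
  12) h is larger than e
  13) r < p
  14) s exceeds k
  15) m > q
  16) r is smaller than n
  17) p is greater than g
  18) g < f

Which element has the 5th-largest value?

Piecing the relations together gives one ordering: d < e < h < q < m < g < f < r < p < k < s < n.
Counting 5 from the largest end gives r.

r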